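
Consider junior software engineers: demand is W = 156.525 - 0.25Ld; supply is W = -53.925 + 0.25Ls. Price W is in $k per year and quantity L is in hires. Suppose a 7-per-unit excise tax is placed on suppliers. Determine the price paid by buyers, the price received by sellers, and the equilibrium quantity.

W_b = 54.8, W_s = 47.8, L = 406.9

Solving each curve for L: Ld = 626.1 - 4W and Ls = 215.7 + 4W.
Suppliers keep W_s = W_b - 7 per unit, so supply in terms of the buyer price is Ls = 187.7 + 4W_b.
Set Ld = Ls: 626.1 - 4W_b = 187.7 + 4W_b, so 438.4 = 8W_b and W_b = 54.8.
Then W_s = 54.8 - 7 = 47.8 and L = 626.1 - 4(54.8) = 406.9.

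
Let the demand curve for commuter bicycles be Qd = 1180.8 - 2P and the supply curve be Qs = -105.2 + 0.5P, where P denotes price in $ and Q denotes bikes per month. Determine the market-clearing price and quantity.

The market clears where 1180.8 - 2P = -105.2 + 0.5P. Rearranging, 2.5P = 1286, hence P* = 514.4.
Then Q* = 1180.8 - 2(514.4) = 152.

P* = 514.4, Q* = 152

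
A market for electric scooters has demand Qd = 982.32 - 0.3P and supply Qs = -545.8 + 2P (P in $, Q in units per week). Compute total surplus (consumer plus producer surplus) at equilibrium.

At equilibrium Qd = Qs, so 982.32 - 0.3P = -545.8 + 2P; collecting terms, 1528.12 = 2.3P and P* = 664.4.
Then Q* = 982.32 - 0.3(664.4) = 783.
Demand choke price = 3274.4; supply choke price = 272.9. CS = ½(3274.4 - 664.4)(783) = 1021815; PS = ½(664.4 - 272.9)(783) = 153272.25. Total surplus = 1175087.25.

Total surplus = 1175087.25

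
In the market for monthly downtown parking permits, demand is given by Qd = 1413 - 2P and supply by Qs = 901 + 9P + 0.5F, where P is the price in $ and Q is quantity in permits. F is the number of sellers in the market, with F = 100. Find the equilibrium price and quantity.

With F = 100, supply is Qs = 951 + 9P.
At equilibrium Qd = Qs, so 1413 - 2P = 951 + 9P; collecting terms, 462 = 11P and P* = 42.
From the demand curve, Q* = 1413 - 2(42) = 1329.

P* = 42, Q* = 1329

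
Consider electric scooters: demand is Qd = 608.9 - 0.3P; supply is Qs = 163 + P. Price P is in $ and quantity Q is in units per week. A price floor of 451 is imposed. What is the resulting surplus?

Surplus = 140.4

At P = 451: Qd = 473.6 and Qs = 614.
Surplus = Qs - Qd = 614 - 473.6 = 140.4.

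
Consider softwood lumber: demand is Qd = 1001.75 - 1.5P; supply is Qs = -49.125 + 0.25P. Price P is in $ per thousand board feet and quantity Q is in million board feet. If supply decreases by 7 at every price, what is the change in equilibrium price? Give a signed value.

ΔP = 4

At equilibrium Qd = Qs, so 1001.75 - 1.5P = -49.125 + 0.25P; collecting terms, 1050.875 = 1.75P and P* = 600.5.
Then Q* = 1001.75 - 1.5(600.5) = 101.
After the shift, supply is Qs = -56.125 + 0.25P.
The new intersection has 1057.875 = 1.75P, i.e. P = 604.5, Q = 95.
ΔP = 604.5 - 600.5 = 4.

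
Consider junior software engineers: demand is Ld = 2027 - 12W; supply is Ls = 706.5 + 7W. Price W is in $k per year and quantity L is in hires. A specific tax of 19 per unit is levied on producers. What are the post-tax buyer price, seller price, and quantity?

With a tax of 19 on producers, they supply based on the net price W_s = W_b - 19, so Ls = 573.5 + 7W_b.
Set Ld = Ls: 2027 - 12W_b = 573.5 + 7W_b, so 1453.5 = 19W_b and W_b = 76.5.
So W_s = 57.5 and the quantity traded is L = 2027 - 12(76.5) = 1109.

W_b = 76.5, W_s = 57.5, L = 1109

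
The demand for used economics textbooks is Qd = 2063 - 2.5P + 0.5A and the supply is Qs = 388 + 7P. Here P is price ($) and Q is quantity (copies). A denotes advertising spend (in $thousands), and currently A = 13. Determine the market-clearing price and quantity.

With A = 13, demand is Qd = 2069.5 - 2.5P.
At equilibrium Qd = Qs, so 2069.5 - 2.5P = 388 + 7P; collecting terms, 1681.5 = 9.5P and P* = 177.
Then Q* = 2069.5 - 2.5(177) = 1627.

P* = 177, Q* = 1627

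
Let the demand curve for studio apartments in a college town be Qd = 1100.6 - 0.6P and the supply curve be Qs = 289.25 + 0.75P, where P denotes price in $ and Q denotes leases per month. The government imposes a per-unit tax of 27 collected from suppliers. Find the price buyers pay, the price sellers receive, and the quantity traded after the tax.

The tax drives a wedge P_b - P_s = 27. Substituting P_s = P_b - 27 into supply: Qs = 269 + 0.75P_b.
Market clearing requires 1100.6 - 0.6P_b = 269 + 0.75P_b; hence 831.6 = 1.35P_b and P_b = 616.
So P_s = 589 and the quantity traded is Q = 1100.6 - 0.6(616) = 731.

P_b = 616, P_s = 589, Q = 731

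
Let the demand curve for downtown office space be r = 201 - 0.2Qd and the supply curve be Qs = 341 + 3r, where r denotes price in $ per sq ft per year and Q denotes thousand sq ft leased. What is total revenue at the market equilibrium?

Total revenue = 48970

Rewriting in direct form: Qd = 1005 - 5r.
At equilibrium Qd = Qs, so 1005 - 5r = 341 + 3r; collecting terms, 664 = 8r and r* = 83.
Then Q* = 1005 - 5(83) = 590.
Total revenue = r* × Q* = 83 × 590 = 48970.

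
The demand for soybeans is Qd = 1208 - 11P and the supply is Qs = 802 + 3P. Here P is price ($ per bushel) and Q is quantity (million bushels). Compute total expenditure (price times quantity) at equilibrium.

Total expenditure = 25781

Set Qd = Qs: 1208 - 11P = 802 + 3P, so 406 = 14P and P* = 29.
Plugging P* into demand: Q* = 1208 - 11(29) = 889.
Total expenditure = P* × Q* = 29 × 889 = 25781.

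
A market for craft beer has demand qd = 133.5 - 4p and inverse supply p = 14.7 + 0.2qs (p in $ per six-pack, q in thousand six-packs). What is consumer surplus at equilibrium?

Consumer surplus = 215.28125

Solving each curve for q: qs = -73.5 + 5p.
The market clears where 133.5 - 4p = -73.5 + 5p. Rearranging, 9p = 207, hence p* = 23.
Then q* = 133.5 - 4(23) = 41.5.
Demand choke price (qd = 0): p = 133.5/4 = 33.375. Consumer surplus = ½ × (33.375 - 23) × 41.5 = 215.28125.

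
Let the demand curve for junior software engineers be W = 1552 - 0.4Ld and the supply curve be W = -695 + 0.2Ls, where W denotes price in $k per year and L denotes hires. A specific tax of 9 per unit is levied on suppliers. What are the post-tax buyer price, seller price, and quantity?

Solving each curve for L: Ld = 3880 - 2.5W and Ls = 3475 + 5W.
With a tax of 9 on suppliers, they supply based on the net price W_s = W_b - 9, so Ls = 3430 + 5W_b.
Equate demand and the shifted supply: 3880 - 2.5W_b = 3430 + 5W_b, giving 7.5W_b = 450, so W_b = 60.
So W_s = 51 and the quantity traded is L = 3880 - 2.5(60) = 3730.

W_b = 60, W_s = 51, L = 3730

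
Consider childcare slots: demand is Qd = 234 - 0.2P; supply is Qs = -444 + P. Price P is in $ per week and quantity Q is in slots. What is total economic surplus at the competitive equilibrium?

Set Qd = Qs: 234 - 0.2P = -444 + P, so 678 = 1.2P and P* = 565.
From the demand curve, Q* = 234 - 0.2(565) = 121.
Demand choke price = 1170; supply choke price = 444. CS = ½(1170 - 565)(121) = 36602.5; PS = ½(565 - 444)(121) = 7320.5. Total surplus = 43923.

Total surplus = 43923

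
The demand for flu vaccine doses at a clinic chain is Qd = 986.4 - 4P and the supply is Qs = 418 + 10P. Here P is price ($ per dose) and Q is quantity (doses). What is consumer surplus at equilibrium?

Consumer surplus = 84872

Set Qd = Qs: 986.4 - 4P = 418 + 10P, so 568.4 = 14P and P* = 40.6.
Plugging P* into demand: Q* = 986.4 - 4(40.6) = 824.
Demand choke price (Qd = 0): P = 986.4/4 = 246.6. Consumer surplus = ½ × (246.6 - 40.6) × 824 = 84872.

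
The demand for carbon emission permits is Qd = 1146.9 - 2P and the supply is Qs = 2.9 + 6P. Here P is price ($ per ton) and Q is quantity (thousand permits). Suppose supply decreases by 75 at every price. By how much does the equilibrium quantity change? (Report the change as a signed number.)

ΔQ = -18.75

At equilibrium Qd = Qs, so 1146.9 - 2P = 2.9 + 6P; collecting terms, 1144 = 8P and P* = 143.
Then Q* = 1146.9 - 2(143) = 860.9.
After the shift, supply is Qs = -72.1 + 6P.
Re-solving, 8P = 1219 gives P = 152.375 and Q = 842.15.
ΔQ = 842.15 - 860.9 = -18.75.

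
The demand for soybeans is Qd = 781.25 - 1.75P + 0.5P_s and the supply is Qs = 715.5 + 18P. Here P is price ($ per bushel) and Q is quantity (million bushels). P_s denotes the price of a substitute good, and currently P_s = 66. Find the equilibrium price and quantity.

P* = 5, Q* = 805.5

With P_s = 66, demand is Qd = 814.25 - 1.75P.
Set Qd = Qs: 814.25 - 1.75P = 715.5 + 18P, so 98.75 = 19.75P and P* = 5.
Then Q* = 814.25 - 1.75(5) = 805.5.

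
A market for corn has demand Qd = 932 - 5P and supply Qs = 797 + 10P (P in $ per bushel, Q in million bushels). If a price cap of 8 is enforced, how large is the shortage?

Shortage = 15

At P = 8: Qd = 892 and Qs = 877.
Shortage = Qd - Qs = 892 - 877 = 15.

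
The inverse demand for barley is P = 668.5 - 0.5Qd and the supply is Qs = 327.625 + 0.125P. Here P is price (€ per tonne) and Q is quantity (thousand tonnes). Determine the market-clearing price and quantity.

P* = 475, Q* = 387

Solving each curve for Q: Qd = 1337 - 2P.
Equating demand and supply, 1337 - 2P = 327.625 + 0.125P gives 2.125P = 1009.375, so P* = 475.
Substitute back: Q* = 1337 - 2(475) = 387.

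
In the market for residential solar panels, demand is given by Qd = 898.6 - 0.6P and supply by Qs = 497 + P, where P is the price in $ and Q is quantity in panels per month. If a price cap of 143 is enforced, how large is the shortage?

Shortage = 172.8

Evaluating both curves at the ceiling price 143 gives Qd = 812.8, Qs = 640.
Shortage = Qd - Qs = 812.8 - 640 = 172.8.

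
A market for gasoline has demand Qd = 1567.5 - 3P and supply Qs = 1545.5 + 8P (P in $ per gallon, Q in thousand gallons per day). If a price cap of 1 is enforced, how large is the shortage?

Evaluating both curves at the ceiling price 1 gives Qd = 1564.5, Qs = 1553.5.
Shortage = Qd - Qs = 1564.5 - 1553.5 = 11.

Shortage = 11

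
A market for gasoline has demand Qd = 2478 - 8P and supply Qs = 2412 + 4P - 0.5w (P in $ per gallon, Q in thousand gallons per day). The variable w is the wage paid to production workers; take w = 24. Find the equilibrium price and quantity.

P* = 6.5, Q* = 2426

With w = 24, supply is Qs = 2400 + 4P.
Set Qd = Qs: 2478 - 8P = 2400 + 4P, so 78 = 12P and P* = 6.5.
Then Q* = 2478 - 8(6.5) = 2426.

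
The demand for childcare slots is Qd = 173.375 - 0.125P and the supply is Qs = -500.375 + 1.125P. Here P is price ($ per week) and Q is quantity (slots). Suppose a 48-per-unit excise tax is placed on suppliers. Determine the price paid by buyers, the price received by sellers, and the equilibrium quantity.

With a tax of 48 on suppliers, they supply based on the net price P_s = P_b - 48, so Qs = -554.375 + 1.125P_b.
Equate demand and the shifted supply: 173.375 - 0.125P_b = -554.375 + 1.125P_b, giving 1.25P_b = 727.75, so P_b = 582.2.
Then P_s = 582.2 - 48 = 534.2 and Q = 173.375 - 0.125(582.2) = 100.6.

P_b = 582.2, P_s = 534.2, Q = 100.6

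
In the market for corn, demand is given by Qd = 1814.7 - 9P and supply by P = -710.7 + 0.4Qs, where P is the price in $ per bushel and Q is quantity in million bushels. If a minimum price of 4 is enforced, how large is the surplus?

Rewriting in direct form: Qs = 1776.75 + 2.5P.
At P = 4: Qd = 1778.7 and Qs = 1786.75.
Surplus = Qs - Qd = 1786.75 - 1778.7 = 8.05.

Surplus = 8.05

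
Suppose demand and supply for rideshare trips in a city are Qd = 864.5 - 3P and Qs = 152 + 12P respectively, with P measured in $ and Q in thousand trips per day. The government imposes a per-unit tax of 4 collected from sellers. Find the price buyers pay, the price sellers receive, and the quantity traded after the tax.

P_b = 50.7, P_s = 46.7, Q = 712.4

Sellers keep P_s = P_b - 4 per unit, so supply in terms of the buyer price is Qs = 104 + 12P_b.
Equate demand and the shifted supply: 864.5 - 3P_b = 104 + 12P_b, giving 15P_b = 760.5, so P_b = 50.7.
So P_s = 46.7 and the quantity traded is Q = 864.5 - 3(50.7) = 712.4.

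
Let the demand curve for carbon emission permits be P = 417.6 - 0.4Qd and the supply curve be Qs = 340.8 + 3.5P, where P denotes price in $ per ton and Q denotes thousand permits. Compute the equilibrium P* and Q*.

In direct form, Qd = 1044 - 2.5P.
Equating demand and supply, 1044 - 2.5P = 340.8 + 3.5P gives 6P = 703.2, so P* = 117.2.
Substitute back: Q* = 1044 - 2.5(117.2) = 751.

P* = 117.2, Q* = 751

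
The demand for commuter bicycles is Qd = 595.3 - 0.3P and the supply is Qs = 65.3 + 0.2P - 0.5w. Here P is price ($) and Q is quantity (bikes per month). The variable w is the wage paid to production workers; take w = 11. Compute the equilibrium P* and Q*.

P* = 1071, Q* = 274

With w = 11, supply is Qs = 59.8 + 0.2P.
The market clears where 595.3 - 0.3P = 59.8 + 0.2P. Rearranging, 0.5P = 535.5, hence P* = 1071.
Plugging P* into demand: Q* = 595.3 - 0.3(1071) = 274.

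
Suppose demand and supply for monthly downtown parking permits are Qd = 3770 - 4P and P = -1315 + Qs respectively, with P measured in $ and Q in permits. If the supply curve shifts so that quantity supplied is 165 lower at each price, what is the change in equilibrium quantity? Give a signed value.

In direct form, Qs = 1315 + P.
The market clears where 3770 - 4P = 1315 + P. Rearranging, 5P = 2455, hence P* = 491.
From the demand curve, Q* = 3770 - 4(491) = 1806.
After the shift, supply is Qs = 1150 + P.
Re-solving, 5P = 2620 gives P = 524 and Q = 1674.
ΔQ = 1674 - 1806 = -132.

ΔQ = -132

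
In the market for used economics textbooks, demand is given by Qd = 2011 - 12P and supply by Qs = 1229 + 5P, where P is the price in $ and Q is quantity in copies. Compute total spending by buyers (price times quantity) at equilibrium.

Total spending by buyers = 67114

Set Qd = Qs: 2011 - 12P = 1229 + 5P, so 782 = 17P and P* = 46.
Substitute back: Q* = 2011 - 12(46) = 1459.
Total spending by buyers = P* × Q* = 46 × 1459 = 67114.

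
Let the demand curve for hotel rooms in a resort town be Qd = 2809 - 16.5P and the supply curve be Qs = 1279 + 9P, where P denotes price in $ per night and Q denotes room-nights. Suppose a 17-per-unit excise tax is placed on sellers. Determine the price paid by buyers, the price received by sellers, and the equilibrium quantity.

With a tax of 17 on sellers, they supply based on the net price P_s = P_b - 17, so Qs = 1126 + 9P_b.
Set Qd = Qs: 2809 - 16.5P_b = 1126 + 9P_b, so 1683 = 25.5P_b and P_b = 66.
Then P_s = 66 - 17 = 49 and Q = 2809 - 16.5(66) = 1720.

P_b = 66, P_s = 49, Q = 1720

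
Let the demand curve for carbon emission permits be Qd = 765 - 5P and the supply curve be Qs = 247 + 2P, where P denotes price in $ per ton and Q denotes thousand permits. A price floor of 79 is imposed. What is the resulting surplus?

Surplus = 35

With P fixed at 79, quantity demanded is 370 and quantity supplied is 405.
Surplus = Qs - Qd = 405 - 370 = 35.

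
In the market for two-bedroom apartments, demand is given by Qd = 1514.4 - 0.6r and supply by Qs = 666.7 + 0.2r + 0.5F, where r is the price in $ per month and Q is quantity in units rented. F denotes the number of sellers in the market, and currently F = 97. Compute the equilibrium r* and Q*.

With F = 97, supply is Qs = 715.2 + 0.2r.
Set Qd = Qs: 1514.4 - 0.6r = 715.2 + 0.2r, so 799.2 = 0.8r and r* = 999.
Substitute back: Q* = 1514.4 - 0.6(999) = 915.

r* = 999, Q* = 915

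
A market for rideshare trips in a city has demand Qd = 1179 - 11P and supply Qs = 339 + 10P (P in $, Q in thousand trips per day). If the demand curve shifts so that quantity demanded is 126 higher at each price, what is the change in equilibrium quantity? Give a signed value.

ΔQ = 60

At equilibrium Qd = Qs, so 1179 - 11P = 339 + 10P; collecting terms, 840 = 21P and P* = 40.
Then Q* = 1179 - 11(40) = 739.
After the shift, demand is Qd = 1305 - 11P.
Re-solving, 21P = 966 gives P = 46 and Q = 799.
ΔQ = 799 - 739 = 60.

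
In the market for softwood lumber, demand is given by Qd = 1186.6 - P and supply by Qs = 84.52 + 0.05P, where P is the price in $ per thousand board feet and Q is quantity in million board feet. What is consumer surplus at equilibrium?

Consumer surplus = 9384.5

The market clears where 1186.6 - P = 84.52 + 0.05P. Rearranging, 1.05P = 1102.08, hence P* = 1049.6.
Then Q* = 1186.6 - 1049.6 = 137.
Demand choke price (Qd = 0): P = 1186.6. Consumer surplus = ½ × (1186.6 - 1049.6) × 137 = 9384.5.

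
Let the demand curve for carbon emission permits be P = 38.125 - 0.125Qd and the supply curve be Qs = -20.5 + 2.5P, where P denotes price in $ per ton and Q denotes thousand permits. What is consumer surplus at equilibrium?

In direct form, Qd = 305 - 8P.
Set Qd = Qs: 305 - 8P = -20.5 + 2.5P, so 325.5 = 10.5P and P* = 31.
Then Q* = 305 - 8(31) = 57.
Demand choke price (Qd = 0): P = 305/8 = 38.125. Consumer surplus = ½ × (38.125 - 31) × 57 = 203.0625.

Consumer surplus = 203.0625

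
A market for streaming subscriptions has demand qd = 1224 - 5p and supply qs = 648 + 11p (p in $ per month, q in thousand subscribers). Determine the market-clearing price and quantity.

The market clears where 1224 - 5p = 648 + 11p. Rearranging, 16p = 576, hence p* = 36.
Plugging p* into demand: q* = 1224 - 5(36) = 1044.

p* = 36, q* = 1044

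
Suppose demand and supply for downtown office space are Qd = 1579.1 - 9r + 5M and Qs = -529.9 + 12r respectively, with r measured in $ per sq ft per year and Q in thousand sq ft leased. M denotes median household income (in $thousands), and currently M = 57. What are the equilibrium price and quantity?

r* = 114, Q* = 838.1

With M = 57, demand is Qd = 1864.1 - 9r.
The market clears where 1864.1 - 9r = -529.9 + 12r. Rearranging, 21r = 2394, hence r* = 114.
Then Q* = 1864.1 - 9(114) = 838.1.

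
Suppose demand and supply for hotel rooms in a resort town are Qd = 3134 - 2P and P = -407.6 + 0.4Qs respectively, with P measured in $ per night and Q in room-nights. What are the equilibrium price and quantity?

P* = 470, Q* = 2194

Solving each curve for Q: Qs = 1019 + 2.5P.
Equating demand and supply, 3134 - 2P = 1019 + 2.5P gives 4.5P = 2115, so P* = 470.
Substitute back: Q* = 3134 - 2(470) = 2194.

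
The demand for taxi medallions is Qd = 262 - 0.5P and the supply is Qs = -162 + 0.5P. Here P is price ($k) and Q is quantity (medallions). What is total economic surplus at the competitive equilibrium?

The market clears where 262 - 0.5P = -162 + 0.5P. Rearranging, P = 424, hence P* = 424.
Substitute back: Q* = 262 - 0.5(424) = 50.
Demand choke price = 524; supply choke price = 324. CS = ½(524 - 424)(50) = 2500; PS = ½(424 - 324)(50) = 2500. Total surplus = 5000.

Total surplus = 5000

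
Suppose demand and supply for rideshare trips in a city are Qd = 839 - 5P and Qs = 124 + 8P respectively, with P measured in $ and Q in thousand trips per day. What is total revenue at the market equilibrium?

Total revenue = 31020

Set Qd = Qs: 839 - 5P = 124 + 8P, so 715 = 13P and P* = 55.
Plugging P* into demand: Q* = 839 - 5(55) = 564.
Total revenue = P* × Q* = 55 × 564 = 31020.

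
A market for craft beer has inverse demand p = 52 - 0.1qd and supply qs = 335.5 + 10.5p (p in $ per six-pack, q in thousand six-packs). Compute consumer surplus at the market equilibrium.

In direct form, qd = 520 - 10p.
The market clears where 520 - 10p = 335.5 + 10.5p. Rearranging, 20.5p = 184.5, hence p* = 9.
Plugging p* into demand: q* = 520 - 10(9) = 430.
Demand choke price (qd = 0): p = 520/10 = 52. Consumer surplus = ½ × (52 - 9) × 430 = 9245.

Consumer surplus = 9245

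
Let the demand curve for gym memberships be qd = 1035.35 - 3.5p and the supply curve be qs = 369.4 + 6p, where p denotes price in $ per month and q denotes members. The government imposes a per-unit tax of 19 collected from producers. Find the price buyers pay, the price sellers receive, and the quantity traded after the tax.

The tax drives a wedge p_b - p_s = 19. Substituting p_s = p_b - 19 into supply: qs = 255.4 + 6p_b.
Equate demand and the shifted supply: 1035.35 - 3.5p_b = 255.4 + 6p_b, giving 9.5p_b = 779.95, so p_b = 82.1.
So p_s = 63.1 and the quantity traded is q = 1035.35 - 3.5(82.1) = 748.

p_b = 82.1, p_s = 63.1, q = 748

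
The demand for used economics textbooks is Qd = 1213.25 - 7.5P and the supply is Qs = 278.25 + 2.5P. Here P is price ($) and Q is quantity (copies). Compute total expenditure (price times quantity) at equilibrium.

Set Qd = Qs: 1213.25 - 7.5P = 278.25 + 2.5P, so 935 = 10P and P* = 93.5.
Plugging P* into demand: Q* = 1213.25 - 7.5(93.5) = 512.
Total expenditure = P* × Q* = 93.5 × 512 = 47872.

Total expenditure = 47872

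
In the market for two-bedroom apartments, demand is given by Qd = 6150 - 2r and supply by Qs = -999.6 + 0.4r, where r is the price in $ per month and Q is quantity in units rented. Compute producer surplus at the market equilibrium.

Producer surplus = 46080

Equating demand and supply, 6150 - 2r = -999.6 + 0.4r gives 2.4r = 7149.6, so r* = 2979.
Plugging r* into demand: Q* = 6150 - 2(2979) = 192.
Supply choke price (Qs = 0): r = 2499. Producer surplus = ½ × (2979 - 2499) × 192 = 46080.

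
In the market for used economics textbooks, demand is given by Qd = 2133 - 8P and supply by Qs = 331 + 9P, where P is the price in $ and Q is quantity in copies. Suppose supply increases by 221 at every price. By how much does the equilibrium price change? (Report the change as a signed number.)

The market clears where 2133 - 8P = 331 + 9P. Rearranging, 17P = 1802, hence P* = 106.
Plugging P* into demand: Q* = 2133 - 8(106) = 1285.
After the shift, supply is Qs = 552 + 9P.
The new intersection has 1581 = 17P, i.e. P = 93, Q = 1389.
ΔP = 93 - 106 = -13.

ΔP = -13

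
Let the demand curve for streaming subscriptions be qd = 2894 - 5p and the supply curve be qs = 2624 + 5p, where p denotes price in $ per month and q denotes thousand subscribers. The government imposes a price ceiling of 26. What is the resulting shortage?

With p fixed at 26, quantity demanded is 2764 and quantity supplied is 2754.
Shortage = qd - qs = 2764 - 2754 = 10.

Shortage = 10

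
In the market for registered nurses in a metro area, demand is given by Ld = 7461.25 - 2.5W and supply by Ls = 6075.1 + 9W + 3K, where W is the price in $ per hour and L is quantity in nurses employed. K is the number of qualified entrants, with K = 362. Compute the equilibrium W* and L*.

With K = 362, supply is Ls = 7161.1 + 9W.
Set Ld = Ls: 7461.25 - 2.5W = 7161.1 + 9W, so 300.15 = 11.5W and W* = 26.1.
Plugging W* into demand: L* = 7461.25 - 2.5(26.1) = 7396.

W* = 26.1, L* = 7396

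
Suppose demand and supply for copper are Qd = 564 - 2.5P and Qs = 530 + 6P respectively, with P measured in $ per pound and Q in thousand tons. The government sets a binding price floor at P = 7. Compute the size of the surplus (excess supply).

Surplus = 25.5

Evaluating both curves at the floor price 7 gives Qd = 546.5, Qs = 572.
Surplus = Qs - Qd = 572 - 546.5 = 25.5.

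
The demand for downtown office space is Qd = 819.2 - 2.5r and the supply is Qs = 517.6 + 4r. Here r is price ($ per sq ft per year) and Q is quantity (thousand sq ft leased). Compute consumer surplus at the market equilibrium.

Set Qd = Qs: 819.2 - 2.5r = 517.6 + 4r, so 301.6 = 6.5r and r* = 46.4.
Then Q* = 819.2 - 2.5(46.4) = 703.2.
Demand choke price (Qd = 0): r = 819.2/2.5 = 327.68. Consumer surplus = ½ × (327.68 - 46.4) × 703.2 = 98898.048.

Consumer surplus = 98898.048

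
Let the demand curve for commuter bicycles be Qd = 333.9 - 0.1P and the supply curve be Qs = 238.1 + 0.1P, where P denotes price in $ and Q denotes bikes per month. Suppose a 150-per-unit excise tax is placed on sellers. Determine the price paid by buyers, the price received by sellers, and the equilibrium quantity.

With a tax of 150 on sellers, they supply based on the net price P_s = P_b - 150, so Qs = 223.1 + 0.1P_b.
Set Qd = Qs: 333.9 - 0.1P_b = 223.1 + 0.1P_b, so 110.8 = 0.2P_b and P_b = 554.
Then P_s = 554 - 150 = 404 and Q = 333.9 - 0.1(554) = 278.5.

P_b = 554, P_s = 404, Q = 278.5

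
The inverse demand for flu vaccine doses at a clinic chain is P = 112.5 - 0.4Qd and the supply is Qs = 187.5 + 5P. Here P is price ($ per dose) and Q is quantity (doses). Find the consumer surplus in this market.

Consumer surplus = 12500

Solving each curve for Q: Qd = 281.25 - 2.5P.
At equilibrium Qd = Qs, so 281.25 - 2.5P = 187.5 + 5P; collecting terms, 93.75 = 7.5P and P* = 12.5.
Substitute back: Q* = 281.25 - 2.5(12.5) = 250.
Demand choke price (Qd = 0): P = 281.25/2.5 = 112.5. Consumer surplus = ½ × (112.5 - 12.5) × 250 = 12500.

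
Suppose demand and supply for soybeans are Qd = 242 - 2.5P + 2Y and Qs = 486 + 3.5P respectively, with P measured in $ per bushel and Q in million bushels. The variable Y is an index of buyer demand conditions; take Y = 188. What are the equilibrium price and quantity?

P* = 22, Q* = 563

With Y = 188, demand is Qd = 618 - 2.5P.
Equating demand and supply, 618 - 2.5P = 486 + 3.5P gives 6P = 132, so P* = 22.
From the demand curve, Q* = 618 - 2.5(22) = 563.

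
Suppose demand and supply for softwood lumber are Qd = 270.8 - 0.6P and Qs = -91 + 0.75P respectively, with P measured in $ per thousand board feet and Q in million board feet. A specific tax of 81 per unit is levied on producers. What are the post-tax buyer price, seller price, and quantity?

Producers keep P_s = P_b - 81 per unit, so supply in terms of the buyer price is Qs = -151.75 + 0.75P_b.
Equate demand and the shifted supply: 270.8 - 0.6P_b = -151.75 + 0.75P_b, giving 1.35P_b = 422.55, so P_b = 313.
So P_s = 232 and the quantity traded is Q = 270.8 - 0.6(313) = 83.

P_b = 313, P_s = 232, Q = 83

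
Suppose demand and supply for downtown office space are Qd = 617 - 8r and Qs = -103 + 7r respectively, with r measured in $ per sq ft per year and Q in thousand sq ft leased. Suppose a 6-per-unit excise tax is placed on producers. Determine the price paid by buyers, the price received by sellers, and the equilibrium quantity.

r_b = 50.8, r_s = 44.8, Q = 210.6

Producers keep r_s = r_b - 6 per unit, so supply in terms of the buyer price is Qs = -145 + 7r_b.
Equate demand and the shifted supply: 617 - 8r_b = -145 + 7r_b, giving 15r_b = 762, so r_b = 50.8.
So r_s = 44.8 and the quantity traded is Q = 617 - 8(50.8) = 210.6.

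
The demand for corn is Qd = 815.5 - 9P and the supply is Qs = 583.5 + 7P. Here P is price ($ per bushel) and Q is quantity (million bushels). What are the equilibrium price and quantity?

The market clears where 815.5 - 9P = 583.5 + 7P. Rearranging, 16P = 232, hence P* = 14.5.
Plugging P* into demand: Q* = 815.5 - 9(14.5) = 685.

P* = 14.5, Q* = 685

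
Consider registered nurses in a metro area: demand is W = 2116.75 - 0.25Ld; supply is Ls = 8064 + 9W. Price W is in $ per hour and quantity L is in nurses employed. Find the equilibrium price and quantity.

Inverting to quantity form: Ld = 8467 - 4W.
The market clears where 8467 - 4W = 8064 + 9W. Rearranging, 13W = 403, hence W* = 31.
Plugging W* into demand: L* = 8467 - 4(31) = 8343.

W* = 31, L* = 8343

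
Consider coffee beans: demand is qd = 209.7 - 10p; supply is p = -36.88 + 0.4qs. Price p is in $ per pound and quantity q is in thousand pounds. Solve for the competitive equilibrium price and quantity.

p* = 9.4, q* = 115.7

Solving each curve for q: qs = 92.2 + 2.5p.
At equilibrium qd = qs, so 209.7 - 10p = 92.2 + 2.5p; collecting terms, 117.5 = 12.5p and p* = 9.4.
Substitute back: q* = 209.7 - 10(9.4) = 115.7.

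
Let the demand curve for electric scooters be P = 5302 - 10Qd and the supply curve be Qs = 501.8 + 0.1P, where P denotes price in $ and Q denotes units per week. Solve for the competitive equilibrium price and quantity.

P* = 142, Q* = 516

Rewriting in direct form: Qd = 530.2 - 0.1P.
At equilibrium Qd = Qs, so 530.2 - 0.1P = 501.8 + 0.1P; collecting terms, 28.4 = 0.2P and P* = 142.
Substitute back: Q* = 530.2 - 0.1(142) = 516.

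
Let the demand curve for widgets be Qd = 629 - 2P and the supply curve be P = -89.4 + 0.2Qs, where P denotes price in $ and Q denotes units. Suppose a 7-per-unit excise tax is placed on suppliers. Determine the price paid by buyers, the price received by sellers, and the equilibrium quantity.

P_b = 31, P_s = 24, Q = 567

Inverting to quantity form: Qs = 447 + 5P.
Suppliers keep P_s = P_b - 7 per unit, so supply in terms of the buyer price is Qs = 412 + 5P_b.
Equate demand and the shifted supply: 629 - 2P_b = 412 + 5P_b, giving 7P_b = 217, so P_b = 31.
Then P_s = 31 - 7 = 24 and Q = 629 - 2(31) = 567.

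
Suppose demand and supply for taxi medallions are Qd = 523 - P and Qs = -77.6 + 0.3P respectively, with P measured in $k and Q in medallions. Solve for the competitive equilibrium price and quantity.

At equilibrium Qd = Qs, so 523 - P = -77.6 + 0.3P; collecting terms, 600.6 = 1.3P and P* = 462.
Plugging P* into demand: Q* = 523 - 462 = 61.

P* = 462, Q* = 61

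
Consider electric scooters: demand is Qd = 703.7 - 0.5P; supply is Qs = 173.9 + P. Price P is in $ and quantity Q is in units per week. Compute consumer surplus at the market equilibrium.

Consumer surplus = 277834.41

Equating demand and supply, 703.7 - 0.5P = 173.9 + P gives 1.5P = 529.8, so P* = 353.2.
Plugging P* into demand: Q* = 703.7 - 0.5(353.2) = 527.1.
Demand choke price (Qd = 0): P = 703.7/0.5 = 1407.4. Consumer surplus = ½ × (1407.4 - 353.2) × 527.1 = 277834.41.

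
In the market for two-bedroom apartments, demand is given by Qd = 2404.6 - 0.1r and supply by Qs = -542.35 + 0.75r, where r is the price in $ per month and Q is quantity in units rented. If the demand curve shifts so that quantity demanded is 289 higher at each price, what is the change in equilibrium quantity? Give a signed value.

The market clears where 2404.6 - 0.1r = -542.35 + 0.75r. Rearranging, 0.85r = 2946.95, hence r* = 3467.
Plugging r* into demand: Q* = 2404.6 - 0.1(3467) = 2057.9.
After the shift, demand is Qd = 2693.6 - 0.1r.
The new intersection has 3235.95 = 0.85r, i.e. r = 3807, Q = 2312.9.
ΔQ = 2312.9 - 2057.9 = 255.

ΔQ = 255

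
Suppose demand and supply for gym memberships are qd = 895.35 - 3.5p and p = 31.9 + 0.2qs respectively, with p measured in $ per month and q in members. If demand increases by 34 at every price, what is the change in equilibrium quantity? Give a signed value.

In direct form, qs = -159.5 + 5p.
The market clears where 895.35 - 3.5p = -159.5 + 5p. Rearranging, 8.5p = 1054.85, hence p* = 124.1.
Plugging p* into demand: q* = 895.35 - 3.5(124.1) = 461.
After the shift, demand is qd = 929.35 - 3.5p.
Re-solving, 8.5p = 1088.85 gives p = 128.1 and q = 481.
Δq = 481 - 461 = 20.

Δq = 20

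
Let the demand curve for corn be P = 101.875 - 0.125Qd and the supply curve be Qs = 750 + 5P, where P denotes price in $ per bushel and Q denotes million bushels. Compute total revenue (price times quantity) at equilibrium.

Inverting to quantity form: Qd = 815 - 8P.
The market clears where 815 - 8P = 750 + 5P. Rearranging, 13P = 65, hence P* = 5.
From the demand curve, Q* = 815 - 8(5) = 775.
Total revenue = P* × Q* = 5 × 775 = 3875.

Total revenue = 3875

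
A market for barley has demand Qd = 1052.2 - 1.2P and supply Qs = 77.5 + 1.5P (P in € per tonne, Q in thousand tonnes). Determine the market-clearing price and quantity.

The market clears where 1052.2 - 1.2P = 77.5 + 1.5P. Rearranging, 2.7P = 974.7, hence P* = 361.
Plugging P* into demand: Q* = 1052.2 - 1.2(361) = 619.

P* = 361, Q* = 619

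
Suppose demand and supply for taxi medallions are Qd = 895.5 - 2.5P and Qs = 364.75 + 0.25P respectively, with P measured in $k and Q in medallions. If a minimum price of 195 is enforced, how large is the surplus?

Evaluating both curves at the floor price 195 gives Qd = 408, Qs = 413.5.
Surplus = Qs - Qd = 413.5 - 408 = 5.5.

Surplus = 5.5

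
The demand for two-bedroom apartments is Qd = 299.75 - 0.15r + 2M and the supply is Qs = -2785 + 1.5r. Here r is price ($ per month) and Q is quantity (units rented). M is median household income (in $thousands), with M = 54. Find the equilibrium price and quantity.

With M = 54, demand is Qd = 407.75 - 0.15r.
The market clears where 407.75 - 0.15r = -2785 + 1.5r. Rearranging, 1.65r = 3192.75, hence r* = 1935.
Then Q* = 407.75 - 0.15(1935) = 117.5.

r* = 1935, Q* = 117.5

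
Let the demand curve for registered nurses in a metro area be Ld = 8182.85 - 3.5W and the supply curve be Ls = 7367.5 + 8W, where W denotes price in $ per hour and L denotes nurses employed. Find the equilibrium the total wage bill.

The total wage bill = 562570.23

Set Ld = Ls: 8182.85 - 3.5W = 7367.5 + 8W, so 815.35 = 11.5W and W* = 70.9.
Then L* = 8182.85 - 3.5(70.9) = 7934.7.
The total wage bill = W* × L* = 70.9 × 7934.7 = 562570.23.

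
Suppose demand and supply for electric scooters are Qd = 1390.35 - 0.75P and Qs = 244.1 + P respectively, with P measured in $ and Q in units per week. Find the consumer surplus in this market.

At equilibrium Qd = Qs, so 1390.35 - 0.75P = 244.1 + P; collecting terms, 1146.25 = 1.75P and P* = 655.
Then Q* = 1390.35 - 0.75(655) = 899.1.
Demand choke price (Qd = 0): P = 1390.35/0.75 = 1853.8. Consumer surplus = ½ × (1853.8 - 655) × 899.1 = 538920.54.

Consumer surplus = 538920.54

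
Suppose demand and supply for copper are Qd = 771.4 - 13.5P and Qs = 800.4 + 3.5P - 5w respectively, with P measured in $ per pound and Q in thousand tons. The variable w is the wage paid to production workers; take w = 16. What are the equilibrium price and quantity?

With w = 16, supply is Qs = 720.4 + 3.5P.
The market clears where 771.4 - 13.5P = 720.4 + 3.5P. Rearranging, 17P = 51, hence P* = 3.
From the demand curve, Q* = 771.4 - 13.5(3) = 730.9.

P* = 3, Q* = 730.9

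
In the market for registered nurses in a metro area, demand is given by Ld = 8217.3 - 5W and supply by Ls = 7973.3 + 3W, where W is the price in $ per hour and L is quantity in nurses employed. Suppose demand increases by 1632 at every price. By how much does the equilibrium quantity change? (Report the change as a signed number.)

ΔL = 612

The market clears where 8217.3 - 5W = 7973.3 + 3W. Rearranging, 8W = 244, hence W* = 30.5.
Substitute back: L* = 8217.3 - 5(30.5) = 8064.8.
After the shift, demand is Ld = 9849.3 - 5W.
Re-solving, 8W = 1876 gives W = 234.5 and L = 8676.8.
ΔL = 8676.8 - 8064.8 = 612.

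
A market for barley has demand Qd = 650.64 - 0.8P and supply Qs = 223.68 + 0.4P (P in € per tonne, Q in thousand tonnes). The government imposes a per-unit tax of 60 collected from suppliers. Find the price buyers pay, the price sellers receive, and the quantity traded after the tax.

With a tax of 60 on suppliers, they supply based on the net price P_s = P_b - 60, so Qs = 199.68 + 0.4P_b.
Set Qd = Qs: 650.64 - 0.8P_b = 199.68 + 0.4P_b, so 450.96 = 1.2P_b and P_b = 375.8.
So P_s = 315.8 and the quantity traded is Q = 650.64 - 0.8(375.8) = 350.

P_b = 375.8, P_s = 315.8, Q = 350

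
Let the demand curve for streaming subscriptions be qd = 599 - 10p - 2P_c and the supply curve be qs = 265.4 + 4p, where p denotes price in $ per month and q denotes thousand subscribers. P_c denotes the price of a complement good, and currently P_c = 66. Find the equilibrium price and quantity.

With P_c = 66, demand is qd = 467 - 10p.
Equating demand and supply, 467 - 10p = 265.4 + 4p gives 14p = 201.6, so p* = 14.4.
From the demand curve, q* = 467 - 10(14.4) = 323.

p* = 14.4, q* = 323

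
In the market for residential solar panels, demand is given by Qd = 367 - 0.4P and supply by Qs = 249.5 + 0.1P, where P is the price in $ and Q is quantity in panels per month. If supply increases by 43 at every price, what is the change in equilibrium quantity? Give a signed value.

The market clears where 367 - 0.4P = 249.5 + 0.1P. Rearranging, 0.5P = 117.5, hence P* = 235.
From the demand curve, Q* = 367 - 0.4(235) = 273.
After the shift, supply is Qs = 292.5 + 0.1P.
New equilibrium: 74.5 = 0.5P, so P = 149 and Q = 307.4.
ΔQ = 307.4 - 273 = 34.4.

ΔQ = 34.4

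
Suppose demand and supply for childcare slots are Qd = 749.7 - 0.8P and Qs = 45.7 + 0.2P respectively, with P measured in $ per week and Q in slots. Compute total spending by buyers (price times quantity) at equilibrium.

At equilibrium Qd = Qs, so 749.7 - 0.8P = 45.7 + 0.2P; collecting terms, 704 = P and P* = 704.
From the demand curve, Q* = 749.7 - 0.8(704) = 186.5.
Total spending by buyers = P* × Q* = 704 × 186.5 = 131296.

Total spending by buyers = 131296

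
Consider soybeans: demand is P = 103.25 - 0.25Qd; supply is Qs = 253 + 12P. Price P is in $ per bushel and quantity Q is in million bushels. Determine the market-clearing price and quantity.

Inverting to quantity form: Qd = 413 - 4P.
Equating demand and supply, 413 - 4P = 253 + 12P gives 16P = 160, so P* = 10.
From the demand curve, Q* = 413 - 4(10) = 373.

P* = 10, Q* = 373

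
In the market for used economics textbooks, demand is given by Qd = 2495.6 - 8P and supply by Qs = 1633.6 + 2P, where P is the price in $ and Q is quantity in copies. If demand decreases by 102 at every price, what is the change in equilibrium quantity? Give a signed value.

Set Qd = Qs: 2495.6 - 8P = 1633.6 + 2P, so 862 = 10P and P* = 86.2.
Then Q* = 2495.6 - 8(86.2) = 1806.
After the shift, demand is Qd = 2393.6 - 8P.
Re-solving, 10P = 760 gives P = 76 and Q = 1785.6.
ΔQ = 1785.6 - 1806 = -20.4.

ΔQ = -20.4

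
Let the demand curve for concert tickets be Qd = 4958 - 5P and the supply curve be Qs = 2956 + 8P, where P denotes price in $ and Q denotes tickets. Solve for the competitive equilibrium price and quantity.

P* = 154, Q* = 4188

Equating demand and supply, 4958 - 5P = 2956 + 8P gives 13P = 2002, so P* = 154.
Then Q* = 4958 - 5(154) = 4188.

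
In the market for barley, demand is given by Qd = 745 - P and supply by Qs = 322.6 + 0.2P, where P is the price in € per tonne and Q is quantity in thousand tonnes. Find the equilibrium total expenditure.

Total expenditure = 138336

Set Qd = Qs: 745 - P = 322.6 + 0.2P, so 422.4 = 1.2P and P* = 352.
Then Q* = 745 - 352 = 393.
Total expenditure = P* × Q* = 352 × 393 = 138336.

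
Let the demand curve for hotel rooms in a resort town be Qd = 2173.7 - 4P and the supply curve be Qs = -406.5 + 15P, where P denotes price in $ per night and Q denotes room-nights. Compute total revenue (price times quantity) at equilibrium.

At equilibrium Qd = Qs, so 2173.7 - 4P = -406.5 + 15P; collecting terms, 2580.2 = 19P and P* = 135.8.
From the demand curve, Q* = 2173.7 - 4(135.8) = 1630.5.
Total revenue = P* × Q* = 135.8 × 1630.5 = 221421.9.

Total revenue = 221421.9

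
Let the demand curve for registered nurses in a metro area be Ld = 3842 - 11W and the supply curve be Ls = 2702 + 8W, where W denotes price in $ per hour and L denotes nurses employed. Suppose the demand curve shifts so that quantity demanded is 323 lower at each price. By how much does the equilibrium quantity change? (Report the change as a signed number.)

ΔL = -136

At equilibrium Ld = Ls, so 3842 - 11W = 2702 + 8W; collecting terms, 1140 = 19W and W* = 60.
From the demand curve, L* = 3842 - 11(60) = 3182.
After the shift, demand is Ld = 3519 - 11W.
The new intersection has 817 = 19W, i.e. W = 43, L = 3046.
ΔL = 3046 - 3182 = -136.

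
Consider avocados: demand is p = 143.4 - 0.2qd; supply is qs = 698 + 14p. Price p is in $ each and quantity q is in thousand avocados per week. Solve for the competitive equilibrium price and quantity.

p* = 1, q* = 712

Solving each curve for q: qd = 717 - 5p.
Set qd = qs: 717 - 5p = 698 + 14p, so 19 = 19p and p* = 1.
Plugging p* into demand: q* = 717 - 5(1) = 712.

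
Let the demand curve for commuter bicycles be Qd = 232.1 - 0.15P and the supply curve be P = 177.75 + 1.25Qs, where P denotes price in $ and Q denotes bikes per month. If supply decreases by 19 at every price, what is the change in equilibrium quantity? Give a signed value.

ΔQ = -3

Solving each curve for Q: Qs = -142.2 + 0.8P.
Set Qd = Qs: 232.1 - 0.15P = -142.2 + 0.8P, so 374.3 = 0.95P and P* = 394.
Substitute back: Q* = 232.1 - 0.15(394) = 173.
After the shift, supply is Qs = -161.2 + 0.8P.
The new intersection has 393.3 = 0.95P, i.e. P = 414, Q = 170.
ΔQ = 170 - 173 = -3.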